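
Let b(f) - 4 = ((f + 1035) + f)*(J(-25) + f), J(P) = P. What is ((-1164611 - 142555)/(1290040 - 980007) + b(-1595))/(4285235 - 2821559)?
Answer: 541178069633/226893930654 ≈ 2.3852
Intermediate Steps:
b(f) = 4 + (-25 + f)*(1035 + 2*f) (b(f) = 4 + ((f + 1035) + f)*(-25 + f) = 4 + ((1035 + f) + f)*(-25 + f) = 4 + (1035 + 2*f)*(-25 + f) = 4 + (-25 + f)*(1035 + 2*f))
((-1164611 - 142555)/(1290040 - 980007) + b(-1595))/(4285235 - 2821559) = ((-1164611 - 142555)/(1290040 - 980007) + (-25871 + 2*(-1595)² + 985*(-1595)))/(4285235 - 2821559) = (-1307166/310033 + (-25871 + 2*2544025 - 1571075))/1463676 = (-1307166*1/310033 + (-25871 + 5088050 - 1571075))*(1/1463676) = (-1307166/310033 + 3491104)*(1/1463676) = (1082356139266/310033)*(1/1463676) = 541178069633/226893930654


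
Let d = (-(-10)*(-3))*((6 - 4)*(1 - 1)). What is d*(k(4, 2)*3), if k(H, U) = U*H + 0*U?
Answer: 0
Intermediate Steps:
k(H, U) = H*U (k(H, U) = H*U + 0 = H*U)
d = 0 (d = (-5*6)*(2*0) = -30*0 = 0)
d*(k(4, 2)*3) = 0*((4*2)*3) = 0*(8*3) = 0*24 = 0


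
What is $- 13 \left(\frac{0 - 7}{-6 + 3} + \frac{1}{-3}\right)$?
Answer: $-26$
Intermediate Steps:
$- 13 \left(\frac{0 - 7}{-6 + 3} + \frac{1}{-3}\right) = - 13 \left(- \frac{7}{-3} - \frac{1}{3}\right) = - 13 \left(\left(-7\right) \left(- \frac{1}{3}\right) - \frac{1}{3}\right) = - 13 \left(\frac{7}{3} - \frac{1}{3}\right) = \left(-13\right) 2 = -26$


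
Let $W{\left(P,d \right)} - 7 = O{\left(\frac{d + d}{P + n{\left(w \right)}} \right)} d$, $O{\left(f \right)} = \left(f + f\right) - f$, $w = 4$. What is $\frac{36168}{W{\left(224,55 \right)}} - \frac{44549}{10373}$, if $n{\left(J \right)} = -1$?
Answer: $\frac{27774665211}{26316301} \approx 1055.4$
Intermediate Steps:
$O{\left(f \right)} = f$ ($O{\left(f \right)} = 2 f - f = f$)
$W{\left(P,d \right)} = 7 + \frac{2 d^{2}}{-1 + P}$ ($W{\left(P,d \right)} = 7 + \frac{d + d}{P - 1} d = 7 + \frac{2 d}{-1 + P} d = 7 + \frac{2 d^{2}}{-1 + P}$)
$\frac{36168}{W{\left(224,55 \right)}} - \frac{44549}{10373} = \frac{36168}{\frac{1}{-1 + 224} \left(-7 + 2 \cdot 55^{2} + 7 \cdot 224\right)} - \frac{44549}{10373} = \frac{36168}{\frac{1}{223} \left(-7 + 2 \cdot 3025 + 1568\right)} - \frac{44549}{10373} = \frac{36168}{\frac{1}{223} \left(-7 + 6050 + 1568\right)} - \frac{44549}{10373} = \frac{36168}{\frac{1}{223} \cdot 7611} - \frac{44549}{10373} = \frac{36168}{\frac{7611}{223}} - \frac{44549}{10373} = 36168 \cdot \frac{223}{7611} - \frac{44549}{10373} = \frac{2688488}{2537} - \frac{44549}{10373} = \frac{27774665211}{26316301}$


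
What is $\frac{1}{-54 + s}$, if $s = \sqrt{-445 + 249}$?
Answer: $- \frac{27}{1556} - \frac{7 i}{1556} \approx -0.017352 - 0.0044987 i$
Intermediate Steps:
$s = 14 i$ ($s = \sqrt{-196} = 14 i \approx 14.0 i$)
$\frac{1}{-54 + s} = \frac{1}{-54 + 14 i} = \frac{-54 - 14 i}{3112}$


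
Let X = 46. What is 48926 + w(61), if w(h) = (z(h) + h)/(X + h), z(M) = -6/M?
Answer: 319343717/6527 ≈ 48927.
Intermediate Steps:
w(h) = (h - 6/h)/(46 + h) (w(h) = (-6/h + h)/(46 + h) = (h - 6/h)/(46 + h))
48926 + w(61) = 48926 + (-6 + 61²)/(61*(46 + 61)) = 48926 + (1/61)*(-6 + 3721)/107 = 48926 + (1/61)*(1/107)*3715 = 48926 + 3715/6527 = 319343717/6527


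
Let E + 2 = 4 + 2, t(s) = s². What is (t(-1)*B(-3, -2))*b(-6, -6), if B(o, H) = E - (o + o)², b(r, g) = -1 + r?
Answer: 224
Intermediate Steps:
E = 4 (E = -2 + (4 + 2) = -2 + 6 = 4)
B(o, H) = 4 - 4*o² (B(o, H) = 4 - (o + o)² = 4 - (2*o)² = 4 - 4*o²)
(t(-1)*B(-3, -2))*b(-6, -6) = ((-1)²*(4 - 4*(-3)²))*(-1 - 6) = (1*(4 - 4*9))*(-7) = (1*(4 - 36))*(-7) = (1*(-32))*(-7) = -32*(-7) = 224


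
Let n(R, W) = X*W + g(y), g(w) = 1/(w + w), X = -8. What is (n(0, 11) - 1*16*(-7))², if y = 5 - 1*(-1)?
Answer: 83521/144 ≈ 580.01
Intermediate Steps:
y = 6 (y = 5 + 1 = 6)
g(w) = 1/(2*w)
n(R, W) = 1/12 - 8*W (n(R, W) = -8*W + (½)/6 = -8*W + (½)*(⅙) = -8*W + 1/12 = 1/12 - 8*W)
(n(0, 11) - 1*16*(-7))² = ((1/12 - 8*11) - 1*16*(-7))² = ((1/12 - 88) - 16*(-7))² = (-1055/12 + 112)² = (289/12)² = 83521/144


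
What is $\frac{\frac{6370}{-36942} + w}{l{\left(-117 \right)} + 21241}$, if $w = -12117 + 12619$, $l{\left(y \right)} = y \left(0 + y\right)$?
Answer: $\frac{9269257}{645192030} \approx 0.014367$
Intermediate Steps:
$l{\left(y \right)} = y^{2}$ ($l{\left(y \right)} = y y = y^{2}$)
$w = 502$
$\frac{\frac{6370}{-36942} + w}{l{\left(-117 \right)} + 21241} = \frac{\frac{6370}{-36942} + 502}{\left(-117\right)^{2} + 21241} = \frac{6370 \left(- \frac{1}{36942}\right) + 502}{13689 + 21241} = \frac{- \frac{3185}{18471} + 502}{34930} = \frac{9269257}{18471} \cdot \frac{1}{34930} = \frac{9269257}{645192030}$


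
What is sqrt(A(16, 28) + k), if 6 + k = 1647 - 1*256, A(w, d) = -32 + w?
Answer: 37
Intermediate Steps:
k = 1385 (k = -6 + (1647 - 1*256) = -6 + (1647 - 256) = -6 + 1391 = 1385)
sqrt(A(16, 28) + k) = sqrt((-32 + 16) + 1385) = sqrt(-16 + 1385) = sqrt(1369) = 37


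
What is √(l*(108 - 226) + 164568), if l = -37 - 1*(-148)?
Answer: 9*√1870 ≈ 389.19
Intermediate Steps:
l = 111 (l = -37 + 148 = 111)
√(l*(108 - 226) + 164568) = √(111*(108 - 226) + 164568) = √(111*(-118) + 164568) = √(-13098 + 164568) = √151470 = 9*√1870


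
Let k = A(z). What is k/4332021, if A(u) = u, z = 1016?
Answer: 1016/4332021 ≈ 0.00023453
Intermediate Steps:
k = 1016
k/4332021 = 1016/4332021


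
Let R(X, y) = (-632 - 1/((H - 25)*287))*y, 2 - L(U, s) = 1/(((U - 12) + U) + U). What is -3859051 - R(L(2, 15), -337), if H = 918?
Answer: -1043625922522/256291 ≈ -4.0720e+6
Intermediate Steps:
L(U, s) = 2 - 1/(-12 + 3*U) (L(U, s) = 2 - 1/(((U - 12) + U) + U) = 2 - 1/(((-12 + U) + U) + U) = 2 - 1/((-12 + 2*U) + U) = 2 - 1/(-12 + 3*U))
R(X, y) = -161975913*y/256291 (R(X, y) = (-632 - 1/((918 - 25)*287))*y = (-632 - 1/(893*287))*y = (-632 - 1*1/256291)*y = (-632 - 1/256291)*y = -161975913*y/256291)
-3859051 - R(L(2, 15), -337) = -3859051 - (-161975913)*(-337)/256291 = -3859051 - 1*54585882681/256291 = -3859051 - 54585882681/256291 = -1043625922522/256291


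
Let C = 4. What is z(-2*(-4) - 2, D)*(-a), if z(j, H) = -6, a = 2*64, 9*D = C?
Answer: 768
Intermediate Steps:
D = 4/9 (D = (⅑)*4 = 4/9 ≈ 0.44444)
a = 128
z(-2*(-4) - 2, D)*(-a) = -(-6)*128 = -6*(-128) = 768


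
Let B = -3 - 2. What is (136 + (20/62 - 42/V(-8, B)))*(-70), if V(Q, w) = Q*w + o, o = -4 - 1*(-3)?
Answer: -3815280/403 ≈ -9467.2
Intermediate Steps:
o = -1 (o = -4 + 3 = -1)
B = -5
V(Q, w) = -1 + Q*w (V(Q, w) = Q*w - 1 = -1 + Q*w)
(136 + (20/62 - 42/V(-8, B)))*(-70) = (136 + (20/62 - 42/(-1 - 8*(-5))))*(-70) = (136 + (20*(1/62) - 42/(-1 + 40)))*(-70) = (136 + (10/31 - 42/39))*(-70) = (136 + (10/31 - 42*1/39))*(-70) = (136 + (10/31 - 14/13))*(-70) = (136 - 304/403)*(-70) = (54504/403)*(-70) = -3815280/403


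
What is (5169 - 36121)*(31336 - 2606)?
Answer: -889250960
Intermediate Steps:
(5169 - 36121)*(31336 - 2606) = -30952*28730 = -889250960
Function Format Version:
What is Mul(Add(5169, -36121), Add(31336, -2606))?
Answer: -889250960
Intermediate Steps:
Mul(Add(5169, -36121), Add(31336, -2606)) = Mul(-30952, 28730) = -889250960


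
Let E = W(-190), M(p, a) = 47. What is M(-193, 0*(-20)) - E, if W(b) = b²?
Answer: -36053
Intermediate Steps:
E = 36100 (E = (-190)² = 36100)
M(-193, 0*(-20)) - E = 47 - 1*36100 = 47 - 36100 = -36053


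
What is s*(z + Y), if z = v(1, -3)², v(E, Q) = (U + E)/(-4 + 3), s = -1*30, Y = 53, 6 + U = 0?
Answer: -2340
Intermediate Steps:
U = -6 (U = -6 + 0 = -6)
s = -30
v(E, Q) = 6 - E (v(E, Q) = (-6 + E)/(-4 + 3) = (-6 + E)/(-1) = (-6 + E)*(-1) = 6 - E)
z = 25 (z = (6 - 1*1)² = (6 - 1)² = 5² = 25)
s*(z + Y) = -30*(25 + 53) = -30*78 = -2340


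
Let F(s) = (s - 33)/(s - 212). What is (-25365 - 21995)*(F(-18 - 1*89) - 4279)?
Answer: 64639816960/319 ≈ 2.0263e+8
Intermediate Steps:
F(s) = (-33 + s)/(-212 + s)
(-25365 - 21995)*(F(-18 - 1*89) - 4279) = (-25365 - 21995)*((-33 + (-18 - 1*89))/(-212 + (-18 - 1*89)) - 4279) = -47360*((-33 + (-18 - 89))/(-212 + (-18 - 89)) - 4279) = -47360*((-33 - 107)/(-212 - 107) - 4279) = -47360*(-140/(-319) - 4279) = -47360*(-1/319*(-140) - 4279) = -47360*(140/319 - 4279) = -47360*(-1364861/319) = 64639816960/319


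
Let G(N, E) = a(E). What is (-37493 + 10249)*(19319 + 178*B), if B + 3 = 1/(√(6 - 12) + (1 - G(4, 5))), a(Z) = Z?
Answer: -5619865076/11 + 2424716*I*√6/11 ≈ -5.109e+8 + 5.3994e+5*I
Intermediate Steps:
G(N, E) = E
B = -3 + 1/(-4 + I*√6) (B = -3 + 1/(√(6 - 12) + (1 - 1*5)) = -3 + 1/(√(-6) + (1 - 5)) = -3 + 1/(I*√6 - 4) = -3 + 1/(-4 + I*√6) ≈ -3.1818 - 0.11134*I)
(-37493 + 10249)*(19319 + 178*B) = (-37493 + 10249)*(19319 + 178*(-35/11 - I*√6/22)) = -27244*(19319 + (-6230/11 - 89*I*√6/11)) = -27244*(206279/11 - 89*I*√6/11) = -5619865076/11 + 2424716*I*√6/11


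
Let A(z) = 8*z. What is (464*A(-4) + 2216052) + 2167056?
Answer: 4368260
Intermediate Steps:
(464*A(-4) + 2216052) + 2167056 = (464*(8*(-4)) + 2216052) + 2167056 = (464*(-32) + 2216052) + 2167056 = (-14848 + 2216052) + 2167056 = 2201204 + 2167056 = 4368260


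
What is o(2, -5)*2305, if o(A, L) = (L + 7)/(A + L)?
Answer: -4610/3 ≈ -1536.7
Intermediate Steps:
o(A, L) = (7 + L)/(A + L)
o(2, -5)*2305 = ((7 - 5)/(2 - 5))*2305 = (2/(-3))*2305 = -1/3*2*2305 = -2/3*2305 = -4610/3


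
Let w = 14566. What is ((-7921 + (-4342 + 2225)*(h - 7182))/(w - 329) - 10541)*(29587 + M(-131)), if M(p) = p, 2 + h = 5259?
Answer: -4300720717328/14237 ≈ -3.0208e+8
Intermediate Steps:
h = 5257 (h = -2 + 5259 = 5257)
((-7921 + (-4342 + 2225)*(h - 7182))/(w - 329) - 10541)*(29587 + M(-131)) = ((-7921 + (-4342 + 2225)*(5257 - 7182))/(14566 - 329) - 10541)*(29587 - 131) = ((-7921 - 2117*(-1925))/14237 - 10541)*29456 = ((-7921 + 4075225)*(1/14237) - 10541)*29456 = (4067304*(1/14237) - 10541)*29456 = (4067304/14237 - 10541)*29456 = -146004913/14237*29456 = -4300720717328/14237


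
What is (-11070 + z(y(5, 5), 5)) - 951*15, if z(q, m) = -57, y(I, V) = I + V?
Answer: -25392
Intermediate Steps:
(-11070 + z(y(5, 5), 5)) - 951*15 = (-11070 - 57) - 951*15 = -11127 - 1*14265 = -11127 - 14265 = -25392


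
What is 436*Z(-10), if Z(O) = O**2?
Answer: 43600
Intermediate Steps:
436*Z(-10) = 436*(-10)**2 = 436*100 = 43600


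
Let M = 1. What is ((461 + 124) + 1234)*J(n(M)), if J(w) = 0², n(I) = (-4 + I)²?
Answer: 0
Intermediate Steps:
J(w) = 0
((461 + 124) + 1234)*J(n(M)) = ((461 + 124) + 1234)*0 = (585 + 1234)*0 = 1819*0 = 0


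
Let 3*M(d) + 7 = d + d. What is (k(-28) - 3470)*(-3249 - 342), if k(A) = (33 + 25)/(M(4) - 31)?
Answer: 573507837/46 ≈ 1.2468e+7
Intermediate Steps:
M(d) = -7/3 + 2*d/3 (M(d) = -7/3 + (d + d)/3 = -7/3 + (2*d)/3 = -7/3 + 2*d/3)
k(A) = -87/46 (k(A) = (33 + 25)/((-7/3 + (2/3)*4) - 31) = 58/((-7/3 + 8/3) - 31) = 58/(1/3 - 31) = 58/(-92/3) = 58*(-3/92) = -87/46)
(k(-28) - 3470)*(-3249 - 342) = (-87/46 - 3470)*(-3249 - 342) = -159707/46*(-3591) = 573507837/46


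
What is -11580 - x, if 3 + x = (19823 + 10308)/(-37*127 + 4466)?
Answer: -2667310/233 ≈ -11448.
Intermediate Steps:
x = -30830/233 (x = -3 + (19823 + 10308)/(-37*127 + 4466) = -3 + 30131/(-4699 + 4466) = -3 + 30131/(-233) = -3 + 30131*(-1/233) = -3 - 30131/233 = -30830/233 ≈ -132.32)
-11580 - x = -11580 - 1*(-30830/233) = -11580 + 30830/233 = -2667310/233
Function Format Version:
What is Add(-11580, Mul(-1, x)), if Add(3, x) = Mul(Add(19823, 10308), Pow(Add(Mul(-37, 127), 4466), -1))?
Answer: Rational(-2667310, 233) ≈ -11448.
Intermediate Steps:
x = Rational(-30830, 233) (x = Add(-3, Mul(Add(19823, 10308), Pow(Add(Mul(-37, 127), 4466), -1))) = Add(-3, Mul(30131, Pow(Add(-4699, 4466), -1))) = Add(-3, Mul(30131, Pow(-233, -1))) = Add(-3, Mul(30131, Rational(-1, 233))) = Add(-3, Rational(-30131, 233)) = Rational(-30830, 233) ≈ -132.32)
Add(-11580, Mul(-1, x)) = Add(-11580, Mul(-1, Rational(-30830, 233))) = Add(-11580, Rational(30830, 233)) = Rational(-2667310, 233)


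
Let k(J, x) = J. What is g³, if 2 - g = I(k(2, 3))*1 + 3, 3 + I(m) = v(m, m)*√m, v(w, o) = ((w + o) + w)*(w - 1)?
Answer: 440 - 504*√2 ≈ -272.76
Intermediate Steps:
v(w, o) = (-1 + w)*(o + 2*w) (v(w, o) = ((o + w) + w)*(-1 + w) = (o + 2*w)*(-1 + w) = (-1 + w)*(o + 2*w))
I(m) = -3 + √m*(-3*m + 3*m²) (I(m) = -3 + (-m - 2*m + 2*m² + m*m)*√m = -3 + (-m - 2*m + 2*m² + m²)*√m = -3 + (-3*m + 3*m²)*√m = -3 + √m*(-3*m + 3*m²))
g = 2 - 6*√2 (g = 2 - ((-3 + 3*2^(3/2)*(-1 + 2))*1 + 3) = 2 - ((-3 + 3*(2*√2)*1)*1 + 3) = 2 - ((-3 + 6*√2)*1 + 3) = 2 - ((-3 + 6*√2) + 3) = 2 - 6*√2 ≈ -6.4853)
g³ = (2 - 6*√2)³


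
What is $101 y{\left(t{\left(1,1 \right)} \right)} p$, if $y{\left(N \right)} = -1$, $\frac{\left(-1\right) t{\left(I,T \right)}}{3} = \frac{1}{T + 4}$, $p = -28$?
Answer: $2828$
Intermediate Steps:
$t{\left(I,T \right)} = - \frac{3}{4 + T}$ ($t{\left(I,T \right)} = - \frac{3}{T + 4} = - \frac{3}{4 + T}$)
$101 y{\left(t{\left(1,1 \right)} \right)} p = 101 \left(-1\right) \left(-28\right) = \left(-101\right) \left(-28\right) = 2828$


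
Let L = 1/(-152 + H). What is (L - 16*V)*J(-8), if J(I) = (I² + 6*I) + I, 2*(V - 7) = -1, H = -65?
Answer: -180552/217 ≈ -832.04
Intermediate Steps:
V = 13/2 (V = 7 + (½)*(-1) = 7 - ½ = 13/2 ≈ 6.5000)
J(I) = I² + 7*I
L = -1/217 (L = 1/(-152 - 65) = 1/(-217) = -1/217 ≈ -0.0046083)
(L - 16*V)*J(-8) = (-1/217 - 16*13/2)*(-8*(7 - 8)) = (-1/217 - 104)*(-8*(-1)) = -22569/217*8 = -180552/217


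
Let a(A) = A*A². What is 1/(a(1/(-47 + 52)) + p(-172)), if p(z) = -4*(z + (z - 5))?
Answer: 125/174501 ≈ 0.00071633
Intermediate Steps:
p(z) = 20 - 8*z (p(z) = -4*(z + (-5 + z)) = -4*(-5 + 2*z) = 20 - 8*z)
a(A) = A³
1/(a(1/(-47 + 52)) + p(-172)) = 1/((1/(-47 + 52))³ + (20 - 8*(-172))) = 1/((1/5)³ + (20 + 1376)) = 1/((⅕)³ + 1396) = 1/(1/125 + 1396) = 1/(174501/125) = 125/174501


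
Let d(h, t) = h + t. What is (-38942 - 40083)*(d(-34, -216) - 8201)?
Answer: 667840275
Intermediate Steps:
(-38942 - 40083)*(d(-34, -216) - 8201) = (-38942 - 40083)*((-34 - 216) - 8201) = -79025*(-250 - 8201) = -79025*(-8451) = 667840275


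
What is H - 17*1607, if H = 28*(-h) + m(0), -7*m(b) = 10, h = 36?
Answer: -198299/7 ≈ -28328.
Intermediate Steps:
m(b) = -10/7 (m(b) = -⅐*10 = -10/7)
H = -7066/7 (H = 28*(-1*36) - 10/7 = 28*(-36) - 10/7 = -1008 - 10/7 = -7066/7 ≈ -1009.4)
H - 17*1607 = -7066/7 - 17*1607 = -7066/7 - 1*27319 = -7066/7 - 27319 = -198299/7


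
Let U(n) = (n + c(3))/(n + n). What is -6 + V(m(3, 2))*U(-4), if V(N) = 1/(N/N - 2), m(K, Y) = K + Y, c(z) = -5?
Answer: -57/8 ≈ -7.1250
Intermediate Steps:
U(n) = (-5 + n)/(2*n) (U(n) = (n - 5)/(n + n) = (-5 + n)/((2*n)) = (-5 + n)*(1/(2*n)) = (-5 + n)/(2*n))
V(N) = -1 (V(N) = 1/(1 - 2) = 1/(-1) = -1)
-6 + V(m(3, 2))*U(-4) = -6 - (-5 - 4)/(2*(-4)) = -6 - (-1)*(-9)/(2*4) = -6 - 1*9/8 = -6 - 9/8 = -57/8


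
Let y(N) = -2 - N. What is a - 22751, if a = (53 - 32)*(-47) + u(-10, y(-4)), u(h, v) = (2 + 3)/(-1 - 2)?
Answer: -71219/3 ≈ -23740.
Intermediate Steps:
u(h, v) = -5/3 (u(h, v) = 5/(-3) = 5*(-1/3) = -5/3)
a = -2966/3 (a = (53 - 32)*(-47) - 5/3 = 21*(-47) - 5/3 = -987 - 5/3 = -2966/3 ≈ -988.67)
a - 22751 = -2966/3 - 22751 = -71219/3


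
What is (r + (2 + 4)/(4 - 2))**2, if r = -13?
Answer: 100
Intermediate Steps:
(r + (2 + 4)/(4 - 2))**2 = (-13 + (2 + 4)/(4 - 2))**2 = (-13 + 6/2)**2 = (-13 + 6*(1/2))**2 = (-13 + 3)**2 = (-10)**2 = 100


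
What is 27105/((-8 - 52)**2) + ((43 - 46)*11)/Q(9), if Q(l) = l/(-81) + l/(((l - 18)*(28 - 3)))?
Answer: 921719/4080 ≈ 225.91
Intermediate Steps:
Q(l) = -l/81 + l/(-450 + 25*l) (Q(l) = l*(-1/81) + l/(((-18 + l)*25)) = -l/81 + l/(-450 + 25*l))
27105/((-8 - 52)**2) + ((43 - 46)*11)/Q(9) = 27105/((-8 - 52)**2) + ((43 - 46)*11)/(((1/2025)*9*(531 - 25*9)/(-18 + 9))) = 27105/((-60)**2) + (-3*11)/(((1/2025)*9*(531 - 225)/(-9))) = 27105/3600 - 33/((1/2025)*9*(-1/9)*306) = 27105*(1/3600) - 33/(-34/225) = 1807/240 - 33*(-225/34) = 1807/240 + 7425/34 = 921719/4080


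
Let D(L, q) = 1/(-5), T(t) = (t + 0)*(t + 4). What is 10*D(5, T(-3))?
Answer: -2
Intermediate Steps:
T(t) = t*(4 + t)
D(L, q) = -⅕
10*D(5, T(-3)) = 10*(-⅕) = -2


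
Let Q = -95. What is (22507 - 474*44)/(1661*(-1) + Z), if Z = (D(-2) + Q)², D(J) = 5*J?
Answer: 1651/9364 ≈ 0.17631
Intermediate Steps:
Z = 11025 (Z = (5*(-2) - 95)² = (-10 - 95)² = (-105)² = 11025)
(22507 - 474*44)/(1661*(-1) + Z) = (22507 - 474*44)/(1661*(-1) + 11025) = (22507 - 20856)/(-1661 + 11025) = 1651/9364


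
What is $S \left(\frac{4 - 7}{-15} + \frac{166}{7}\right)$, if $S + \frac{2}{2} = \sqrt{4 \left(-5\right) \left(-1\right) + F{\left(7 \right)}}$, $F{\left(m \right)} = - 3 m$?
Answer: $- \frac{837}{35} + \frac{837 i}{35} \approx -23.914 + 23.914 i$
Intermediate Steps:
$S = -1 + i$ ($S = -1 + \sqrt{4 \left(-5\right) \left(-1\right) - 21} = -1 + \sqrt{\left(-20\right) \left(-1\right) - 21} = -1 + \sqrt{20 - 21} = -1 + \sqrt{-1} = -1 + i \approx -1.0 + 1.0 i$)
$S \left(\frac{4 - 7}{-15} + \frac{166}{7}\right) = \left(-1 + i\right) \left(\frac{4 - 7}{-15} + \frac{166}{7}\right) = \left(-1 + i\right) \left(\left(4 - 7\right) \left(- \frac{1}{15}\right) + 166 \cdot \frac{1}{7}\right) = \left(-1 + i\right) \left(\left(-3\right) \left(- \frac{1}{15}\right) + \frac{166}{7}\right) = \left(-1 + i\right) \left(\frac{1}{5} + \frac{166}{7}\right) = \left(-1 + i\right) \frac{837}{35} = - \frac{837}{35} + \frac{837 i}{35}$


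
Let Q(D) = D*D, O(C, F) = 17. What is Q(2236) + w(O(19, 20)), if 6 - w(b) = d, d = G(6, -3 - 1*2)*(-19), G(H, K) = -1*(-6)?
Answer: 4999816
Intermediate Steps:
G(H, K) = 6
d = -114 (d = 6*(-19) = -114)
w(b) = 120 (w(b) = 6 - 1*(-114) = 6 + 114 = 120)
Q(D) = D**2
Q(2236) + w(O(19, 20)) = 2236**2 + 120 = 4999696 + 120 = 4999816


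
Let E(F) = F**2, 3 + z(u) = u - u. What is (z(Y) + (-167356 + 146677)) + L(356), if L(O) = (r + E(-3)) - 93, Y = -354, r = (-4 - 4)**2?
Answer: -20702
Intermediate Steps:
r = 64 (r = (-8)**2 = 64)
z(u) = -3 (z(u) = -3 + (u - u) = -3 + 0 = -3)
L(O) = -20 (L(O) = (64 + (-3)**2) - 93 = (64 + 9) - 93 = 73 - 93 = -20)
(z(Y) + (-167356 + 146677)) + L(356) = (-3 + (-167356 + 146677)) - 20 = (-3 - 20679) - 20 = -20682 - 20 = -20702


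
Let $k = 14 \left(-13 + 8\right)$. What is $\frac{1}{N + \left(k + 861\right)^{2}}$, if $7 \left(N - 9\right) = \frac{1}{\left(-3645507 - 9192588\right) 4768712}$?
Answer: $\frac{428548243785480}{268138350654136981199} \approx 1.5982 \cdot 10^{-6}$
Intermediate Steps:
$k = -70$ ($k = 14 \left(-5\right) = -70$)
$N = \frac{3856934194069319}{428548243785480}$ ($N = 9 + \frac{\frac{1}{-3645507 - 9192588} \cdot \frac{1}{4768712}}{7} = 9 + \frac{\frac{1}{-12838095} \cdot \frac{1}{4768712}}{7} = 9 + \frac{\left(- \frac{1}{12838095}\right) \frac{1}{4768712}}{7} = 9 + \frac{1}{7} \left(- \frac{1}{61221177683640}\right) = 9 - \frac{1}{428548243785480} = \frac{3856934194069319}{428548243785480} \approx 9.0$)
$\frac{1}{N + \left(k + 861\right)^{2}} = \frac{1}{\frac{3856934194069319}{428548243785480} + \left(-70 + 861\right)^{2}} = \frac{1}{\frac{3856934194069319}{428548243785480} + 791^{2}} = \frac{1}{\frac{3856934194069319}{428548243785480} + 625681} = \frac{1}{\frac{268138350654136981199}{428548243785480}} = \frac{428548243785480}{268138350654136981199}$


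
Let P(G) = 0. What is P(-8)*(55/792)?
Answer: 0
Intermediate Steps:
P(-8)*(55/792) = 0*(55/792) = 0*(55*(1/792)) = 0*(5/72) = 0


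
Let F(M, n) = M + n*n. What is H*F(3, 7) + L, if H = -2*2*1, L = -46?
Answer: -254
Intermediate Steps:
H = -4 (H = -4*1 = -4)
F(M, n) = M + n²
H*F(3, 7) + L = -4*(3 + 7²) - 46 = -4*(3 + 49) - 46 = -4*52 - 46 = -208 - 46 = -254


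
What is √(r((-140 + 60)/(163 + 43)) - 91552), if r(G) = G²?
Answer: 4*I*√60704598/103 ≈ 302.58*I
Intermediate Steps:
√(r((-140 + 60)/(163 + 43)) - 91552) = √(((-140 + 60)/(163 + 43))² - 91552) = √((-80/206)² - 91552) = √((-80*1/206)² - 91552) = √((-40/103)² - 91552) = √(1600/10609 - 91552) = √(-971273568/10609) = 4*I*√60704598/103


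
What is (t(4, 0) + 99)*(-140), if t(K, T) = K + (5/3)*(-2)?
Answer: -41860/3 ≈ -13953.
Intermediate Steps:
t(K, T) = -10/3 + K (t(K, T) = K + (5*(⅓))*(-2) = K + (5/3)*(-2) = K - 10/3 = -10/3 + K)
(t(4, 0) + 99)*(-140) = ((-10/3 + 4) + 99)*(-140) = (⅔ + 99)*(-140) = (299/3)*(-140) = -41860/3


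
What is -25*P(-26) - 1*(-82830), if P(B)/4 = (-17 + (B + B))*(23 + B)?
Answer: 62130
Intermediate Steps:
P(B) = 4*(-17 + 2*B)*(23 + B) (P(B) = 4*((-17 + (B + B))*(23 + B)) = 4*((-17 + 2*B)*(23 + B)) = 4*(-17 + 2*B)*(23 + B))
-25*P(-26) - 1*(-82830) = -25*(-1564 + 8*(-26)**2 + 116*(-26)) - 1*(-82830) = -25*(-1564 + 8*676 - 3016) + 82830 = -25*(-1564 + 5408 - 3016) + 82830 = -25*828 + 82830 = -20700 + 82830 = 62130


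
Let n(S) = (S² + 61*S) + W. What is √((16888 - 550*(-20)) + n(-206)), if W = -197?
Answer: √57561 ≈ 239.92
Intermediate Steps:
n(S) = -197 + S² + 61*S (n(S) = (S² + 61*S) - 197 = -197 + S² + 61*S)
√((16888 - 550*(-20)) + n(-206)) = √((16888 - 550*(-20)) + (-197 + (-206)² + 61*(-206))) = √((16888 - 1*(-11000)) + (-197 + 42436 - 12566)) = √((16888 + 11000) + 29673) = √(27888 + 29673) = √57561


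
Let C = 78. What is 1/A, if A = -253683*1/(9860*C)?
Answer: -256360/84561 ≈ -3.0317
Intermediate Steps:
A = -84561/256360 (A = -253683/(-116*(-85)*78) = -253683/(9860*78) = -253683/769080 = -253683*1/769080 = -84561/256360 ≈ -0.32985)
1/A = 1/(-84561/256360) = -256360/84561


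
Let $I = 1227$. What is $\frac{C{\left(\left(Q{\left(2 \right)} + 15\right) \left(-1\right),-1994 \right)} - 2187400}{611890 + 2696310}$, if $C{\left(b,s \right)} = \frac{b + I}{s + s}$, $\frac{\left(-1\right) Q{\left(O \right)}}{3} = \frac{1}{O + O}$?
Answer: $- \frac{34893409651}{52772406400} \approx -0.66121$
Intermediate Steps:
$Q{\left(O \right)} = - \frac{3}{2 O}$ ($Q{\left(O \right)} = - \frac{3}{O + O} = - \frac{3}{2 O}$)
$C{\left(b,s \right)} = \frac{1227 + b}{2 s}$ ($C{\left(b,s \right)} = \frac{b + 1227}{s + s} = \frac{1227 + b}{2 s}$)
$\frac{C{\left(\left(Q{\left(2 \right)} + 15\right) \left(-1\right),-1994 \right)} - 2187400}{611890 + 2696310} = \frac{\frac{1227 + \left(- \frac{3}{2 \cdot 2} + 15\right) \left(-1\right)}{2 \left(-1994\right)} - 2187400}{611890 + 2696310} = \frac{\frac{1}{2} \left(- \frac{1}{1994}\right) \left(1227 + \left(\left(- \frac{3}{2}\right) \frac{1}{2} + 15\right) \left(-1\right)\right) - 2187400}{3308200} = \left(\frac{1}{2} \left(- \frac{1}{1994}\right) \left(1227 + \left(- \frac{3}{4} + 15\right) \left(-1\right)\right) - 2187400\right) \frac{1}{3308200} = \left(\frac{1}{2} \left(- \frac{1}{1994}\right) \left(1227 + \frac{57}{4} \left(-1\right)\right) - 2187400\right) \frac{1}{3308200} = \left(\frac{1}{2} \left(- \frac{1}{1994}\right) \left(1227 - \frac{57}{4}\right) - 2187400\right) \frac{1}{3308200} = \left(\frac{1}{2} \left(- \frac{1}{1994}\right) \frac{4851}{4} - 2187400\right) \frac{1}{3308200} = \left(- \frac{4851}{15952} - 2187400\right) \frac{1}{3308200} = \left(- \frac{34893409651}{15952}\right) \frac{1}{3308200} = - \frac{34893409651}{52772406400}$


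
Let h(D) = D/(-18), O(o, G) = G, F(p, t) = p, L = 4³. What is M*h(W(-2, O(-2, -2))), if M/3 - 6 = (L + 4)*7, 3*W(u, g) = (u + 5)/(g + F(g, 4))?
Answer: 241/12 ≈ 20.083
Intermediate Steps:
L = 64
W(u, g) = (5 + u)/(6*g) (W(u, g) = ((u + 5)/(g + g))/3 = ((5 + u)/((2*g)))/3 = ((5 + u)*(1/(2*g)))/3 = ((5 + u)/(2*g))/3 = (5 + u)/(6*g))
M = 1446 (M = 18 + 3*((64 + 4)*7) = 18 + 3*(68*7) = 18 + 3*476 = 18 + 1428 = 1446)
h(D) = -D/18 (h(D) = D*(-1/18) = -D/18)
M*h(W(-2, O(-2, -2))) = 1446*(-(5 - 2)/(108*(-2))) = 1446*(-(-1)*3/(108*2)) = 1446*(-1/18*(-¼)) = 1446*(1/72) = 241/12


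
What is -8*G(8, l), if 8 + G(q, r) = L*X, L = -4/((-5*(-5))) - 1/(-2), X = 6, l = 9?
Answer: 1192/25 ≈ 47.680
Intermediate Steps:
L = 17/50 (L = -4/25 - 1*(-½) = -4*1/25 + ½ = -4/25 + ½ = 17/50 ≈ 0.34000)
G(q, r) = -149/25 (G(q, r) = -8 + (17/50)*6 = -8 + 51/25 = -149/25)
-8*G(8, l) = -8*(-149/25) = 1192/25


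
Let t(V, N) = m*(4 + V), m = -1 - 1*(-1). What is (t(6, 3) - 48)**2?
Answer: 2304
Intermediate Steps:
m = 0 (m = -1 + 1 = 0)
t(V, N) = 0 (t(V, N) = 0*(4 + V) = 0)
(t(6, 3) - 48)**2 = (0 - 48)**2 = (-48)**2 = 2304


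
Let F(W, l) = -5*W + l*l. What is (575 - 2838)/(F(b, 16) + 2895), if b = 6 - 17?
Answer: -2263/3206 ≈ -0.70586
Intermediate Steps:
b = -11
F(W, l) = l² - 5*W (F(W, l) = -5*W + l² = l² - 5*W)
(575 - 2838)/(F(b, 16) + 2895) = (575 - 2838)/((16² - 5*(-11)) + 2895) = -2263/((256 + 55) + 2895) = -2263/(311 + 2895) = -2263/3206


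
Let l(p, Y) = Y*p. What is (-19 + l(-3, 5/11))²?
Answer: 50176/121 ≈ 414.68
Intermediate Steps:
(-19 + l(-3, 5/11))² = (-19 + (5/11)*(-3))² = (-19 - 15/11)² = (-224/11)² = 50176/121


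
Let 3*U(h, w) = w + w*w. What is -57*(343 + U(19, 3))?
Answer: -19779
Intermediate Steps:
U(h, w) = w/3 + w²/3 (U(h, w) = (w + w*w)/3 = (w + w²)/3 = w/3 + w²/3)
-57*(343 + U(19, 3)) = -57*(343 + (⅓)*3*(1 + 3)) = -57*(343 + (⅓)*3*4) = -57*(343 + 4) = -57*347 = -19779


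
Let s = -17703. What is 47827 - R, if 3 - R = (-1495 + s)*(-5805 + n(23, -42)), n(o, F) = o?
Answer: 111050660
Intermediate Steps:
R = -111002833 (R = 3 - (-1495 - 17703)*(-5805 + 23) = 3 - (-19198)*(-5782) = 3 - 1*111002836 = 3 - 111002836 = -111002833)
47827 - R = 47827 - 1*(-111002833) = 47827 + 111002833 = 111050660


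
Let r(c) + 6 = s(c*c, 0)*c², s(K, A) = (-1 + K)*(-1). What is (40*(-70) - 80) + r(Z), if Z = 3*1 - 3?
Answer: -2886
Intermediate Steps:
s(K, A) = 1 - K
Z = 0 (Z = 3 - 3 = 0)
r(c) = -6 + c²*(1 - c²) (r(c) = -6 + (1 - c*c)*c² = -6 + (1 - c²)*c² = -6 + c²*(1 - c²))
(40*(-70) - 80) + r(Z) = (40*(-70) - 80) + (-6 + 0² - 1*0⁴) = (-2800 - 80) + (-6 + 0 - 1*0) = -2880 + (-6 + 0 + 0) = -2880 - 6 = -2886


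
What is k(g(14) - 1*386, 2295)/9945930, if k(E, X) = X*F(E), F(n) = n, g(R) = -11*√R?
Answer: -29529/331531 - 1683*√14/663062 ≈ -0.098566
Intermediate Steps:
k(E, X) = E*X (k(E, X) = X*E = E*X)
k(g(14) - 1*386, 2295)/9945930 = ((-11*√14 - 1*386)*2295)/9945930 = ((-11*√14 - 386)*2295)*(1/9945930) = ((-386 - 11*√14)*2295)*(1/9945930) = (-885870 - 25245*√14)*(1/9945930) = -29529/331531 - 1683*√14/663062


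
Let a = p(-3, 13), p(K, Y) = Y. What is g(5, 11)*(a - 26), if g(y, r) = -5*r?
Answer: 715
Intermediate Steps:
a = 13
g(5, 11)*(a - 26) = (-5*11)*(13 - 26) = -55*(-13) = 715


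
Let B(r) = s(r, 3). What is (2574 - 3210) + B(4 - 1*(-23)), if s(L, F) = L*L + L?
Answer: 120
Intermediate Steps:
s(L, F) = L + L² (s(L, F) = L² + L = L + L²)
B(r) = r*(1 + r)
(2574 - 3210) + B(4 - 1*(-23)) = (2574 - 3210) + (4 - 1*(-23))*(1 + (4 - 1*(-23))) = -636 + (4 + 23)*(1 + (4 + 23)) = -636 + 27*(1 + 27) = -636 + 27*28 = -636 + 756 = 120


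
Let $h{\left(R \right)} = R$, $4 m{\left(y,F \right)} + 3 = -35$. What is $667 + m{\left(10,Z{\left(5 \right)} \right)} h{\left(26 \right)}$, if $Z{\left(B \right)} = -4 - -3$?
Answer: $420$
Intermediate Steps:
$Z{\left(B \right)} = -1$ ($Z{\left(B \right)} = -4 + 3 = -1$)
$m{\left(y,F \right)} = - \frac{19}{2}$ ($m{\left(y,F \right)} = - \frac{3}{4} + \frac{1}{4} \left(-35\right) = - \frac{3}{4} - \frac{35}{4} = - \frac{19}{2}$)
$667 + m{\left(10,Z{\left(5 \right)} \right)} h{\left(26 \right)} = 667 - 247 = 420$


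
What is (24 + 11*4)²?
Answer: 4624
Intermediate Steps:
(24 + 11*4)² = (24 + 44)² = 68² = 4624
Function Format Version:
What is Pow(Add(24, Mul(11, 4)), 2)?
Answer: 4624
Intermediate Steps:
Pow(Add(24, Mul(11, 4)), 2) = Pow(Add(24, 44), 2) = Pow(68, 2) = 4624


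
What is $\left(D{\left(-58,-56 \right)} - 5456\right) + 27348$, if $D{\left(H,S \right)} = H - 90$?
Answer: $21744$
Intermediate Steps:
$D{\left(H,S \right)} = -90 + H$
$\left(D{\left(-58,-56 \right)} - 5456\right) + 27348 = \left(\left(-90 - 58\right) - 5456\right) + 27348 = \left(-148 - 5456\right) + 27348 = -5604 + 27348 = 21744$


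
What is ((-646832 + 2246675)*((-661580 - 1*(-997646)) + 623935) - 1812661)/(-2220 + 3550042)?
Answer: 767924533591/1773911 ≈ 4.3290e+5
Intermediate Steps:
((-646832 + 2246675)*((-661580 - 1*(-997646)) + 623935) - 1812661)/(-2220 + 3550042) = (1599843*((-661580 + 997646) + 623935) - 1812661)/3547822 = (1599843*(336066 + 623935) - 1812661)*(1/3547822) = (1599843*960001 - 1812661)*(1/3547822) = (1535850879843 - 1812661)*(1/3547822) = 1535849067182*(1/3547822) = 767924533591/1773911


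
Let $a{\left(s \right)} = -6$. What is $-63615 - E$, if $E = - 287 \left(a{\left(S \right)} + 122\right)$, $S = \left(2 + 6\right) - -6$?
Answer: $-30323$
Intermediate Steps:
$S = 14$ ($S = 8 + 6 = 14$)
$E = -33292$ ($E = - 287 \left(-6 + 122\right) = \left(-287\right) 116 = -33292$)
$-63615 - E = -63615 - -33292 = -63615 + 33292 = -30323$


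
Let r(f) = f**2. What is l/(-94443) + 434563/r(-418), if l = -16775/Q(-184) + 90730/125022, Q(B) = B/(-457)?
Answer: 138947343817913419/47450043592618392 ≈ 2.9283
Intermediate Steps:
Q(B) = -B/457 (Q(B) = B*(-1/457) = -B/457)
l = -479211918265/11502024 (l = -16775/((-1/457*(-184))) + 90730/125022 = -16775/184/457 + 90730*(1/125022) = -16775*457/184 + 45365/62511 = -7666175/184 + 45365/62511 = -479211918265/11502024 ≈ -41663.)
l/(-94443) + 434563/r(-418) = -479211918265/11502024/(-94443) + 434563/((-418)**2) = -479211918265/11502024*(-1/94443) + 434563/174724 = 479211918265/1086285652632 + 434563*(1/174724) = 479211918265/1086285652632 + 434563/174724 = 138947343817913419/47450043592618392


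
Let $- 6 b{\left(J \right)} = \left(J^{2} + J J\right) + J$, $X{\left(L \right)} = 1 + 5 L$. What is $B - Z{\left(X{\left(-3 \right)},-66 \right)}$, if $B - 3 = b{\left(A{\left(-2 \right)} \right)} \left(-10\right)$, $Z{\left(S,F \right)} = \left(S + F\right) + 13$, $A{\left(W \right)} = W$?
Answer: $80$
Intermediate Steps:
$Z{\left(S,F \right)} = 13 + F + S$ ($Z{\left(S,F \right)} = \left(F + S\right) + 13 = 13 + F + S$)
$b{\left(J \right)} = - \frac{J^{2}}{3} - \frac{J}{6}$ ($b{\left(J \right)} = - \frac{\left(J^{2} + J J\right) + J}{6} = - \frac{\left(J^{2} + J^{2}\right) + J}{6} = - \frac{2 J^{2} + J}{6} = - \frac{J + 2 J^{2}}{6} = - \frac{J^{2}}{3} - \frac{J}{6}$)
$B = 13$ ($B = 3 + \left(- \frac{1}{6}\right) \left(-2\right) \left(1 + 2 \left(-2\right)\right) \left(-10\right) = 3 + \left(- \frac{1}{6}\right) \left(-2\right) \left(1 - 4\right) \left(-10\right) = 3 + \left(- \frac{1}{6}\right) \left(-2\right) \left(-3\right) \left(-10\right) = 3 - -10 = 3 + 10 = 13$)
$B - Z{\left(X{\left(-3 \right)},-66 \right)} = 13 - \left(13 - 66 + \left(1 + 5 \left(-3\right)\right)\right) = 13 - \left(13 - 66 + \left(1 - 15\right)\right) = 13 - \left(13 - 66 - 14\right) = 13 - -67 = 13 + 67 = 80$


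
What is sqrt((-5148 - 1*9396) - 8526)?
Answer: I*sqrt(23070) ≈ 151.89*I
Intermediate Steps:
sqrt((-5148 - 1*9396) - 8526) = sqrt((-5148 - 9396) - 8526) = sqrt(-14544 - 8526) = sqrt(-23070) = I*sqrt(23070)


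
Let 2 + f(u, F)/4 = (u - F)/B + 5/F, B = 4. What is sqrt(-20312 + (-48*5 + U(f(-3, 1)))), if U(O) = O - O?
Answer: 2*I*sqrt(5138) ≈ 143.36*I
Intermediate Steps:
f(u, F) = -8 + u - F + 20/F (f(u, F) = -8 + 4*((u - F)/4 + 5/F) = -8 + 4*((u - F)*(1/4) + 5/F) = -8 + 4*((-F/4 + u/4) + 5/F) = -8 + 4*(5/F - F/4 + u/4) = -8 + (u - F + 20/F) = -8 + u - F + 20/F)
U(O) = 0
sqrt(-20312 + (-48*5 + U(f(-3, 1)))) = sqrt(-20312 + (-48*5 + 0)) = sqrt(-20312 + (-240 + 0)) = sqrt(-20312 - 240) = sqrt(-20552) = 2*I*sqrt(5138)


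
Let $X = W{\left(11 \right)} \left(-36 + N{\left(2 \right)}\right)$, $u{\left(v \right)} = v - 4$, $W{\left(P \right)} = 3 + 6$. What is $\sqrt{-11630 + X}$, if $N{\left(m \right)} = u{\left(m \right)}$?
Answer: $2 i \sqrt{2993} \approx 109.42 i$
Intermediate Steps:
$W{\left(P \right)} = 9$
$u{\left(v \right)} = -4 + v$
$N{\left(m \right)} = -4 + m$
$X = -342$ ($X = 9 \left(-36 + \left(-4 + 2\right)\right) = 9 \left(-36 - 2\right) = 9 \left(-38\right) = -342$)
$\sqrt{-11630 + X} = \sqrt{-11630 - 342} = \sqrt{-11972} = 2 i \sqrt{2993}$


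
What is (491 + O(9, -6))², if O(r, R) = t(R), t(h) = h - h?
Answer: 241081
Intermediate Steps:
t(h) = 0
O(r, R) = 0
(491 + O(9, -6))² = (491 + 0)² = 491² = 241081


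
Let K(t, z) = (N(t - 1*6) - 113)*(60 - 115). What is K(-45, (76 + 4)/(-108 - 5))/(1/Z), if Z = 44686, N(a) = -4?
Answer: 287554410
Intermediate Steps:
K(t, z) = 6435 (K(t, z) = (-4 - 113)*(60 - 115) = -117*(-55) = 6435)
K(-45, (76 + 4)/(-108 - 5))/(1/Z) = 6435/(1/44686) = 6435*44686 = 287554410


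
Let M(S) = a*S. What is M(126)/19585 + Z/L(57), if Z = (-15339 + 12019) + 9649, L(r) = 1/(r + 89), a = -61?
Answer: 18097198204/19585 ≈ 9.2403e+5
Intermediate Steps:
L(r) = 1/(89 + r)
M(S) = -61*S
Z = 6329 (Z = -3320 + 9649 = 6329)
M(126)/19585 + Z/L(57) = -61*126/19585 + 6329/(1/(89 + 57)) = -7686*1/19585 + 6329/(1/146) = -7686/19585 + 6329/(1/146) = -7686/19585 + 6329*146 = -7686/19585 + 924034 = 18097198204/19585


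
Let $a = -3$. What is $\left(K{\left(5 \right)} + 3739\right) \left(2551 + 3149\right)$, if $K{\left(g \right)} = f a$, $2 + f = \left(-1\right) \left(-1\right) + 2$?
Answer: $21295200$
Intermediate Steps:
$f = 1$ ($f = -2 + \left(\left(-1\right) \left(-1\right) + 2\right) = -2 + \left(1 + 2\right) = -2 + 3 = 1$)
$K{\left(g \right)} = -3$ ($K{\left(g \right)} = 1 \left(-3\right) = -3$)
$\left(K{\left(5 \right)} + 3739\right) \left(2551 + 3149\right) = \left(-3 + 3739\right) \left(2551 + 3149\right) = 3736 \cdot 5700 = 21295200$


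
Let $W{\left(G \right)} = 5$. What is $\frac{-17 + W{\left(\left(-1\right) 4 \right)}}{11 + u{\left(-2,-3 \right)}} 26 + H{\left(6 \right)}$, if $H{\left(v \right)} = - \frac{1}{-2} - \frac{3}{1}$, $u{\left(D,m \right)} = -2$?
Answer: $- \frac{223}{6} \approx -37.167$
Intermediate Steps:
$H{\left(v \right)} = - \frac{5}{2}$ ($H{\left(v \right)} = \left(-1\right) \left(- \frac{1}{2}\right) - 3 = \frac{1}{2} - 3 = - \frac{5}{2}$)
$\frac{-17 + W{\left(\left(-1\right) 4 \right)}}{11 + u{\left(-2,-3 \right)}} 26 + H{\left(6 \right)} = \frac{-17 + 5}{11 - 2} \cdot 26 - \frac{5}{2} = - \frac{12}{9} \cdot 26 - \frac{5}{2} = \left(-12\right) \frac{1}{9} \cdot 26 - \frac{5}{2} = \left(- \frac{4}{3}\right) 26 - \frac{5}{2} = - \frac{104}{3} - \frac{5}{2} = - \frac{223}{6}$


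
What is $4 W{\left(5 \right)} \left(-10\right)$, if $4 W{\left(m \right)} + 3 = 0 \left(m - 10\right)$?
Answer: $30$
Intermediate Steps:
$W{\left(m \right)} = - \frac{3}{4}$ ($W{\left(m \right)} = - \frac{3}{4} + \frac{0 \left(m - 10\right)}{4} = - \frac{3}{4} + \frac{0 \left(-10 + m\right)}{4} = - \frac{3}{4} + \frac{1}{4} \cdot 0 = - \frac{3}{4} + 0 = - \frac{3}{4}$)
$4 W{\left(5 \right)} \left(-10\right) = 4 \left(- \frac{3}{4}\right) \left(-10\right) = \left(-3\right) \left(-10\right) = 30$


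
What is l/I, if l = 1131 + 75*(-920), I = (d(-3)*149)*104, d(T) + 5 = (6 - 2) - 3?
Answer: 67869/61984 ≈ 1.0949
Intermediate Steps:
d(T) = -4 (d(T) = -5 + ((6 - 2) - 3) = -5 + (4 - 3) = -5 + 1 = -4)
I = -61984 (I = -4*149*104 = -596*104 = -61984)
l = -67869 (l = 1131 - 69000 = -67869)
l/I = -67869/(-61984) = -67869*(-1/61984) = 67869/61984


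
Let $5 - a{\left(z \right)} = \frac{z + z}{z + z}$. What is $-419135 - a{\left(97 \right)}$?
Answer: $-419139$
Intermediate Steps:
$a{\left(z \right)} = 4$ ($a{\left(z \right)} = 5 - \frac{z + z}{z + z} = 5 - \frac{2 z}{2 z} = 5 - 2 z \frac{1}{2 z} = 5 - 1 = 4$)
$-419135 - a{\left(97 \right)} = -419135 - 4 = -419139$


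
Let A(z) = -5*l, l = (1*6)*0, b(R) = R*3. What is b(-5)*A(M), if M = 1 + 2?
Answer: 0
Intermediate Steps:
b(R) = 3*R
l = 0 (l = 6*0 = 0)
M = 3
A(z) = 0 (A(z) = -5*0 = 0)
b(-5)*A(M) = (3*(-5))*0 = -15*0 = 0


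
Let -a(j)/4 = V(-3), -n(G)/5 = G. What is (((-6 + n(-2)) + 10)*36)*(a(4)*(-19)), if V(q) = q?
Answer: -114912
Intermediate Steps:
n(G) = -5*G
a(j) = 12 (a(j) = -4*(-3) = 12)
(((-6 + n(-2)) + 10)*36)*(a(4)*(-19)) = (((-6 - 5*(-2)) + 10)*36)*(12*(-19)) = (((-6 + 10) + 10)*36)*(-228) = ((4 + 10)*36)*(-228) = (14*36)*(-228) = 504*(-228) = -114912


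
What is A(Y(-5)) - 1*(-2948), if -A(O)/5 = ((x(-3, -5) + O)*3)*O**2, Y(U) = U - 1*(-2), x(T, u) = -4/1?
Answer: 3893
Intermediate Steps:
x(T, u) = -4 (x(T, u) = -4*1 = -4)
Y(U) = 2 + U (Y(U) = U + 2 = 2 + U)
A(O) = -5*O**2*(-12 + 3*O) (A(O) = -5*(-4 + O)*3*O**2 = -5*(-12 + 3*O)*O**2 = -5*O**2*(-12 + 3*O))
A(Y(-5)) - 1*(-2948) = 15*(2 - 5)**2*(4 - (2 - 5)) - 1*(-2948) = 15*(-3)**2*(4 - 1*(-3)) + 2948 = 15*9*(4 + 3) + 2948 = 15*9*7 + 2948 = 945 + 2948 = 3893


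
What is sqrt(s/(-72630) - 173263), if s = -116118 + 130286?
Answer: I*sqrt(25388433568515)/12105 ≈ 416.25*I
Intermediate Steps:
s = 14168
sqrt(s/(-72630) - 173263) = sqrt(14168/(-72630) - 173263) = sqrt(14168*(-1/72630) - 173263) = sqrt(-7084/36315 - 173263) = sqrt(-6292052929/36315) = I*sqrt(25388433568515)/12105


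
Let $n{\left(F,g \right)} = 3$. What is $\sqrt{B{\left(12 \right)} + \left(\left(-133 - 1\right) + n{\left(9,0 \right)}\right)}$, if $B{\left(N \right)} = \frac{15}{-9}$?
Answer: $\frac{i \sqrt{1194}}{3} \approx 11.518 i$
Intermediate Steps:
$B{\left(N \right)} = - \frac{5}{3}$ ($B{\left(N \right)} = 15 \left(- \frac{1}{9}\right) = - \frac{5}{3}$)
$\sqrt{B{\left(12 \right)} + \left(\left(-133 - 1\right) + n{\left(9,0 \right)}\right)} = \sqrt{- \frac{5}{3} + \left(\left(-133 - 1\right) + 3\right)} = \sqrt{- \frac{5}{3} + \left(-134 + 3\right)} = \sqrt{- \frac{5}{3} - 131} = \sqrt{- \frac{398}{3}} = \frac{i \sqrt{1194}}{3}$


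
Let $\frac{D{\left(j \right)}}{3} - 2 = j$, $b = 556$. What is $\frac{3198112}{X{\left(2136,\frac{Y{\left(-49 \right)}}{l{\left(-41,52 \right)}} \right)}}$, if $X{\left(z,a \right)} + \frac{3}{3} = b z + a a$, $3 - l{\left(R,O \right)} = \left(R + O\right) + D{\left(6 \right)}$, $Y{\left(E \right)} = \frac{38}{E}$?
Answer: $\frac{1965738729472}{729974685801} \approx 2.6929$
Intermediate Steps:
$D{\left(j \right)} = 6 + 3 j$
$l{\left(R,O \right)} = -21 - O - R$ ($l{\left(R,O \right)} = 3 - \left(\left(R + O\right) + \left(6 + 3 \cdot 6\right)\right) = 3 - \left(\left(O + R\right) + \left(6 + 18\right)\right) = 3 - \left(\left(O + R\right) + 24\right) = 3 - \left(24 + O + R\right) = -21 - O - R$)
$X{\left(z,a \right)} = -1 + a^{2} + 556 z$ ($X{\left(z,a \right)} = -1 + \left(556 z + a a\right) = -1 + \left(556 z + a^{2}\right) = -1 + \left(a^{2} + 556 z\right) = -1 + a^{2} + 556 z$)
$\frac{3198112}{X{\left(2136,\frac{Y{\left(-49 \right)}}{l{\left(-41,52 \right)}} \right)}} = \frac{3198112}{-1 + \left(\frac{38 \frac{1}{-49}}{-21 - 52 - -41}\right)^{2} + 556 \cdot 2136} = \frac{3198112}{-1 + \left(\frac{38 \left(- \frac{1}{49}\right)}{-21 - 52 + 41}\right)^{2} + 1187616} = \frac{3198112}{-1 + \left(- \frac{38}{49 \left(-32\right)}\right)^{2} + 1187616} = \frac{3198112}{-1 + \left(\left(- \frac{38}{49}\right) \left(- \frac{1}{32}\right)\right)^{2} + 1187616} = \frac{3198112}{-1 + \left(\frac{19}{784}\right)^{2} + 1187616} = \frac{3198112}{-1 + \frac{361}{614656} + 1187616} = \frac{3198112}{\frac{729974685801}{614656}} = 3198112 \cdot \frac{614656}{729974685801} = \frac{1965738729472}{729974685801}$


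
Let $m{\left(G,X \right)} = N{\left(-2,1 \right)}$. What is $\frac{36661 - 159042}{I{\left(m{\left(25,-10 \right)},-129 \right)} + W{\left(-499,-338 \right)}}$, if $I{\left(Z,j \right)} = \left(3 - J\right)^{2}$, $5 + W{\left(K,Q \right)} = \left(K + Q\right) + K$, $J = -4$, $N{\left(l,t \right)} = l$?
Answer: $\frac{122381}{1292} \approx 94.722$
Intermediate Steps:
$m{\left(G,X \right)} = -2$
$W{\left(K,Q \right)} = -5 + Q + 2 K$ ($W{\left(K,Q \right)} = -5 + \left(\left(K + Q\right) + K\right) = -5 + \left(Q + 2 K\right) = -5 + Q + 2 K$)
$I{\left(Z,j \right)} = 49$ ($I{\left(Z,j \right)} = \left(3 - -4\right)^{2} = \left(3 + 4\right)^{2} = 7^{2} = 49$)
$\frac{36661 - 159042}{I{\left(m{\left(25,-10 \right)},-129 \right)} + W{\left(-499,-338 \right)}} = \frac{36661 - 159042}{49 - 1341} = - \frac{122381}{49 - 1341} = - \frac{122381}{-1292} = \left(-122381\right) \left(- \frac{1}{1292}\right) = \frac{122381}{1292}$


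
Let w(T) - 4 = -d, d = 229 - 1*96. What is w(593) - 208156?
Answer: -208285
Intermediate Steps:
d = 133 (d = 229 - 96 = 133)
w(T) = -129 (w(T) = 4 - 1*133 = 4 - 133 = -129)
w(593) - 208156 = -129 - 208156 = -208285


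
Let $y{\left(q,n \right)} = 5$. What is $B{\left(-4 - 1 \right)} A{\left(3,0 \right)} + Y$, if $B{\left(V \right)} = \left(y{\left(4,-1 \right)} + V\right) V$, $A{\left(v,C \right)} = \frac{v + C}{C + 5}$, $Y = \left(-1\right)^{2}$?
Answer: $1$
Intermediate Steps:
$Y = 1$
$A{\left(v,C \right)} = \frac{C + v}{5 + C}$
$B{\left(V \right)} = V \left(5 + V\right)$ ($B{\left(V \right)} = \left(5 + V\right) V = V \left(5 + V\right)$)
$B{\left(-4 - 1 \right)} A{\left(3,0 \right)} + Y = \left(-4 - 1\right) \left(5 - 5\right) \frac{0 + 3}{5 + 0} + 1 = - 5 \left(5 - 5\right) \frac{1}{5} \cdot 3 + 1 = \left(-5\right) 0 \cdot \frac{1}{5} \cdot 3 + 1 = 0 \cdot \frac{3}{5} + 1 = 0 + 1 = 1$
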